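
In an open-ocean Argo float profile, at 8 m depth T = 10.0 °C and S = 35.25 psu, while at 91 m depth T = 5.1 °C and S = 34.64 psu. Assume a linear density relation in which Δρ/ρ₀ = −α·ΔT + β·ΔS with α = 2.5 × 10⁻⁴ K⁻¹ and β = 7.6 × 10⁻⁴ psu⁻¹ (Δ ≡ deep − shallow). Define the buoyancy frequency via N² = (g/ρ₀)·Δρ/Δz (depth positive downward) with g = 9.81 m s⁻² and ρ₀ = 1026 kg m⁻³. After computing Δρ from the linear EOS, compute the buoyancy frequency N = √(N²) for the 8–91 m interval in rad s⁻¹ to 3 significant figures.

9.49 × 10⁻³ rad s⁻¹

ΔT = -4.9 K, ΔS = -0.61 psu (deep − shallow).
Δρ/ρ₀ = −αΔT + βΔS = 1.225 × 10⁻³ − 4.636 × 10⁻⁴ = 7.614 × 10⁻⁴, so Δρ ≈ 0.7812 kg m⁻³.
N² = (g/ρ₀)·Δρ/Δz = g·(Δρ/ρ₀)/Δz = 9.81 × 7.614 × 10⁻⁴ / 83 = 8.9992 × 10⁻⁵ s⁻².
N = √(8.9992 × 10⁻⁵) = 9.4864 × 10⁻³ rad s⁻¹ ≈ 9.49 × 10⁻³ rad s⁻¹.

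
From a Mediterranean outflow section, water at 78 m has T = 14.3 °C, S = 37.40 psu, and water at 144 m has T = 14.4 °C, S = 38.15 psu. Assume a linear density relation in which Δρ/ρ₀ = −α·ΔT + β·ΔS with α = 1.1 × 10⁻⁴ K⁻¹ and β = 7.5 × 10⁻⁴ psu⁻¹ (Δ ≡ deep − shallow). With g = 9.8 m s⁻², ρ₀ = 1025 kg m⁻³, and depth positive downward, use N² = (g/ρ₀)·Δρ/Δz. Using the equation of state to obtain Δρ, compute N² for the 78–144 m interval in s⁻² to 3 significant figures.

ΔT = +0.1 K, ΔS = +0.75 psu (deep − shallow).
Δρ/ρ₀ = −αΔT + βΔS = -1.10 × 10⁻⁵ + 5.625 × 10⁻⁴ = 5.515 × 10⁻⁴, so Δρ ≈ 0.5653 kg m⁻³.
N² = (g/ρ₀)·Δρ/Δz = g·(Δρ/ρ₀)/Δz = 9.8 × 5.515 × 10⁻⁴ / 66 = 8.1889 × 10⁻⁵ s⁻² ≈ 8.19 × 10⁻⁵ s⁻².

8.19 × 10⁻⁵ s⁻²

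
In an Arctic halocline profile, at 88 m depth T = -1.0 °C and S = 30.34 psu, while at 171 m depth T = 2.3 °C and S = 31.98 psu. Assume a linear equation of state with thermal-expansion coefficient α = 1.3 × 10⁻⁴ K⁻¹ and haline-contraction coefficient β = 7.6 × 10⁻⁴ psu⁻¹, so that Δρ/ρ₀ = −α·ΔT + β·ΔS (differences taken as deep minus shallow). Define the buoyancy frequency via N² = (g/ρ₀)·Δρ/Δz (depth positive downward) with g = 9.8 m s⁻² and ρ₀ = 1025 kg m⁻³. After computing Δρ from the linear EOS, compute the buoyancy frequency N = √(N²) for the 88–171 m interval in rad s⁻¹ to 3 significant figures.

9.82 × 10⁻³ rad s⁻¹

ΔT = +3.3 K, ΔS = +1.64 psu (deep − shallow).
Δρ/ρ₀ = −αΔT + βΔS = -4.29 × 10⁻⁴ + 1.2464 × 10⁻³ = 8.174 × 10⁻⁴, so Δρ ≈ 0.8378 kg m⁻³.
N² = (g/ρ₀)·Δρ/Δz = g·(Δρ/ρ₀)/Δz = 9.8 × 8.174 × 10⁻⁴ / 83 = 9.6512 × 10⁻⁵ s⁻².
N = √(9.6512 × 10⁻⁵) = 9.8241 × 10⁻³ rad s⁻¹ ≈ 9.82 × 10⁻³ rad s⁻¹.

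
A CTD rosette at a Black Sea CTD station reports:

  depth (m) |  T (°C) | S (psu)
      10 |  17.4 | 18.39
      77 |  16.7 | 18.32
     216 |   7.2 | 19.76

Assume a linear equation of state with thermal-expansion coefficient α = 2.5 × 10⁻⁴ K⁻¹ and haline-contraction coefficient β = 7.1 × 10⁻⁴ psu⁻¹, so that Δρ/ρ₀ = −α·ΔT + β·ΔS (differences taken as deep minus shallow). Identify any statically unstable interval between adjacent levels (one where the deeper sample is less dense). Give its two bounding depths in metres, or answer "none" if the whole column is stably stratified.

none

Evaluate Δρ/ρ₀ = −αΔT + βΔS across each adjacent pair:
  10–77 m: −αΔT+βΔS = −(2.5 × 10⁻⁴)(-0.7)+(7.1 × 10⁻⁴)(-0.07) = 1.3 × 10⁻⁴ → stable
  77–216 m: −αΔT+βΔS = −(2.5 × 10⁻⁴)(-9.5)+(7.1 × 10⁻⁴)(+1.44) = 3.4 × 10⁻³ → stable
Every interval has Δρ > 0: the column is stably stratified throughout.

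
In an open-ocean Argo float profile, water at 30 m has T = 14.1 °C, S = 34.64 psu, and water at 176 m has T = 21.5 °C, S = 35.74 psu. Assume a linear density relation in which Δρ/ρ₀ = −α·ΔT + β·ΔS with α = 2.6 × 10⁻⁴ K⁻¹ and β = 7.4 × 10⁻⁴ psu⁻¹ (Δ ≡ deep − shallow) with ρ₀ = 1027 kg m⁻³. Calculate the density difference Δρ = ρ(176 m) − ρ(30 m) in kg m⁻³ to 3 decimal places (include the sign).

-1.140 kg m⁻³

ΔT = +7.4 K, ΔS = +1.10 psu (deep − shallow).
Δρ/ρ₀ = −(2.6 × 10⁻⁴)(+7.4) + (7.4 × 10⁻⁴)(+1.10) = -1.11 × 10⁻³.
Δρ = 1027 × (-1.11 × 10⁻³) = -1.140 kg m⁻³.
Negative Δρ: lighter below, statically unstable.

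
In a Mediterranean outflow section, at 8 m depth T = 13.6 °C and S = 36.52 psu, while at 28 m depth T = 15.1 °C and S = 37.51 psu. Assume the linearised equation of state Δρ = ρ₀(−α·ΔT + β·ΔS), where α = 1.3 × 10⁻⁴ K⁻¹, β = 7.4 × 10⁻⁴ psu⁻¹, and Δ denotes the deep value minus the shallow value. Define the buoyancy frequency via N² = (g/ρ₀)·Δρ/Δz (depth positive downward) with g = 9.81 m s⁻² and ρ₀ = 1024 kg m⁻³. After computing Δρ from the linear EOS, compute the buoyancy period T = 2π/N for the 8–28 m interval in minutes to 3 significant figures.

6.45 min

ΔT = +1.5 K, ΔS = +0.99 psu (deep − shallow).
Δρ/ρ₀ = −αΔT + βΔS = -1.95 × 10⁻⁴ + 7.326 × 10⁻⁴ = 5.376 × 10⁻⁴, so Δρ ≈ 0.5505 kg m⁻³.
N² = (g/ρ₀)·Δρ/Δz = g·(Δρ/ρ₀)/Δz = 9.81 × 5.376 × 10⁻⁴ / 20 = 2.6369 × 10⁻⁴ s⁻².
N = √(2.6369 × 10⁻⁴) = 0.016239 rad s⁻¹ → T = 2π/N = 386.92 s = 6.4487 min ≈ 6.45 min.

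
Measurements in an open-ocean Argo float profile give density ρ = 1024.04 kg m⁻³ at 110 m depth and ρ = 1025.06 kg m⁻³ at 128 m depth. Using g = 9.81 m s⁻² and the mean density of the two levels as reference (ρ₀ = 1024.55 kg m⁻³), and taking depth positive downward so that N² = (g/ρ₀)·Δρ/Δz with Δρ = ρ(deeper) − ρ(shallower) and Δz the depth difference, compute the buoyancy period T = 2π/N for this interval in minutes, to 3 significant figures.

Δρ = 1025.06 − 1024.04 = 1.02 kg m⁻³ over Δz = 128 − 110 = 18 m.
N² = (9.81/1024.55) × (1.02/18) = 5.4258 × 10⁻⁴ s⁻².
N = √(5.4258 × 10⁻⁴) = 0.023293 rad s⁻¹, so T = 2π/N = 269.75 s = 4.4958 min ≈ 4.50 min.
A positive N² confirms static stability across the interval.

4.50 min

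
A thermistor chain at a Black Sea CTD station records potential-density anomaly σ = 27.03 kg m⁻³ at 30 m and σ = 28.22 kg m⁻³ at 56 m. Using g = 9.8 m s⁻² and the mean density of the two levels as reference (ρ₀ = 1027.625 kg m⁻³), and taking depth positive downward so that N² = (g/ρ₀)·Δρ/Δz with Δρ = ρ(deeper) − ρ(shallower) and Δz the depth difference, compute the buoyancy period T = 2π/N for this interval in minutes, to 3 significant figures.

Δρ = 1028.22 − 1027.03 = 1.19 kg m⁻³ over Δz = 56 − 30 = 26 m.
N² = (9.8/1027.625) × (1.19/26) = 4.3648 × 10⁻⁴ s⁻².
N = √(4.3648 × 10⁻⁴) = 0.020892 rad s⁻¹, so T = 2π/N = 300.75 s = 5.0125 min ≈ 5.01 min.

5.01 min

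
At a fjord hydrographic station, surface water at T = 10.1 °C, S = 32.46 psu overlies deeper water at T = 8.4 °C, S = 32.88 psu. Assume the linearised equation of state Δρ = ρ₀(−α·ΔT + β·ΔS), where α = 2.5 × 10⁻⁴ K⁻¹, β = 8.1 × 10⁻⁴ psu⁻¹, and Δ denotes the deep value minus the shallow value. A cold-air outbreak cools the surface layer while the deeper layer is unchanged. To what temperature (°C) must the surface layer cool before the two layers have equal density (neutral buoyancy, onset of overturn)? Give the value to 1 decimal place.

Neutral buoyancy requires Δρ = 0, i.e. −α(T_deep − T_surf′) + β(S_deep − S_surf) = 0.
T_surf′ = T_deep − (β/α)·ΔS = 8.4 − (8.1 × 10⁻⁴/2.5 × 10⁻⁴)·(+0.42) = 7.039 °C.
Cooling required: 10.1 − (7.039) = 3.061 °C.

7.0 °C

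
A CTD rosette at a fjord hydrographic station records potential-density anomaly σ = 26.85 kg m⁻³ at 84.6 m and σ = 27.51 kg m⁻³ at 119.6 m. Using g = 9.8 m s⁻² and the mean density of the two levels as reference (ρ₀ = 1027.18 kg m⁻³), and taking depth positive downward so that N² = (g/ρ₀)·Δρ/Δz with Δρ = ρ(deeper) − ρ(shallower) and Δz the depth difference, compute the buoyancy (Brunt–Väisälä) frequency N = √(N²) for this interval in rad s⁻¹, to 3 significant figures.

Δρ = 1027.51 − 1026.85 = 0.66 kg m⁻³ over Δz = 119.6 − 84.6 = 35 m.
N² = (9.8/1027.18) × (0.66/35) = 1.7991 × 10⁻⁴ s⁻².
N = √(1.7991 × 10⁻⁴) = 0.013413 rad s⁻¹ ≈ 0.0134 rad s⁻¹.

0.0134 rad s⁻¹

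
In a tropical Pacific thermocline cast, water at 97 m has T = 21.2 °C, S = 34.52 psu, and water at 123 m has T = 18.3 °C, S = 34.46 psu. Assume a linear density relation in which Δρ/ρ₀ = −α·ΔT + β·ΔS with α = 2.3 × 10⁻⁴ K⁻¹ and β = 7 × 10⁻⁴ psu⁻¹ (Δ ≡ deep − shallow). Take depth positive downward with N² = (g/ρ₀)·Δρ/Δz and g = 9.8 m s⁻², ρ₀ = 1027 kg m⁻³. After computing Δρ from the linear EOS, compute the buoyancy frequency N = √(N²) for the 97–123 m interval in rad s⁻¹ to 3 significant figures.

0.0153 rad s⁻¹

ΔT = -2.9 K, ΔS = -0.06 psu (deep − shallow).
Δρ/ρ₀ = −αΔT + βΔS = 6.67 × 10⁻⁴ − 4.20 × 10⁻⁵ = 6.25 × 10⁻⁴, so Δρ ≈ 0.6419 kg m⁻³.
N² = (g/ρ₀)·Δρ/Δz = g·(Δρ/ρ₀)/Δz = 9.8 × 6.25 × 10⁻⁴ / 26 = 2.3558 × 10⁻⁴ s⁻².
N = √(2.3558 × 10⁻⁴) = 0.015349 rad s⁻¹ ≈ 0.0153 rad s⁻¹.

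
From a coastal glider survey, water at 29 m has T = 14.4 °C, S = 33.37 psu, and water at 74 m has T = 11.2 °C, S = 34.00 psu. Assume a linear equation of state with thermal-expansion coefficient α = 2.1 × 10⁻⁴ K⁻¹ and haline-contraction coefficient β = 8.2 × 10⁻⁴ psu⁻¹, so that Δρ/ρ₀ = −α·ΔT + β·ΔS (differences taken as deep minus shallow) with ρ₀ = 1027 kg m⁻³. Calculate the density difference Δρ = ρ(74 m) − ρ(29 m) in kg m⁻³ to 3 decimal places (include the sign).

+1.221 kg m⁻³

ΔT = -3.2 K, ΔS = +0.63 psu (deep − shallow).
Δρ/ρ₀ = −(2.1 × 10⁻⁴)(-3.2) + (8.2 × 10⁻⁴)(+0.63) = 1.1886 × 10⁻³.
Δρ = 1027 × (1.1886 × 10⁻³) = +1.221 kg m⁻³.
Positive Δρ: denser below, stable.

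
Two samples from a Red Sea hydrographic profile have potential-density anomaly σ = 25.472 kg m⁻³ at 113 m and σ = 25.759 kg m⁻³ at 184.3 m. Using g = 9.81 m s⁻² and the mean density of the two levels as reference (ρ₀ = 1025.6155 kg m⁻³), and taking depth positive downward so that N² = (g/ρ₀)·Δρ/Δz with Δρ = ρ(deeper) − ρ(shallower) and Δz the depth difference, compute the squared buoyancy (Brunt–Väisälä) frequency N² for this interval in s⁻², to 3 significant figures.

Δρ = 1025.759 − 1025.472 = 0.287 kg m⁻³ over Δz = 184.3 − 113 = 71.3 m.
N² = (9.81/1025.6155) × (0.287/71.3) = 3.8501 × 10⁻⁵ s⁻² ≈ 3.85 × 10⁻⁵ s⁻².

3.85 × 10⁻⁵ s⁻²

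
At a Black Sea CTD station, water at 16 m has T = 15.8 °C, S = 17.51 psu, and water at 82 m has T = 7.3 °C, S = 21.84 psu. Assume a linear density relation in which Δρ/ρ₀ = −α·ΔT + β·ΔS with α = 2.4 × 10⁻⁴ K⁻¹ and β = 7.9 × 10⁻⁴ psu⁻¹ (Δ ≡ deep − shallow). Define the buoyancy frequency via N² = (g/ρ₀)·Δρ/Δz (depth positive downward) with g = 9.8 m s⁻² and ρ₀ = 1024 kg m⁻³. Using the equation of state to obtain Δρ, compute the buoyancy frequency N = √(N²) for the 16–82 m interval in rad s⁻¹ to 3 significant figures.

0.0285 rad s⁻¹

ΔT = -8.5 K, ΔS = +4.33 psu (deep − shallow).
Δρ/ρ₀ = −αΔT + βΔS = 2.04 × 10⁻³ + 3.4207 × 10⁻³ = 5.4607 × 10⁻³, so Δρ ≈ 5.592 kg m⁻³.
N² = (g/ρ₀)·Δρ/Δz = g·(Δρ/ρ₀)/Δz = 9.8 × 5.4607 × 10⁻³ / 66 = 8.1083 × 10⁻⁴ s⁻².
N = √(8.1083 × 10⁻⁴) = 0.028475 rad s⁻¹ ≈ 0.0285 rad s⁻¹.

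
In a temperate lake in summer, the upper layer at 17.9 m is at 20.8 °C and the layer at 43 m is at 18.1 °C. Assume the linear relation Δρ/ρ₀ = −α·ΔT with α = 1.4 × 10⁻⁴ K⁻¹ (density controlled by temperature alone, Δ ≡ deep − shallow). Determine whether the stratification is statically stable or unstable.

ΔT = 18.1 − 20.8 = -2.7 K, so Δρ/ρ₀ = −αΔT = 3.78 × 10⁻⁴.
Δρ/ρ₀ > 0, so Δρ > 0: deeper water is denser → statically stable.

stable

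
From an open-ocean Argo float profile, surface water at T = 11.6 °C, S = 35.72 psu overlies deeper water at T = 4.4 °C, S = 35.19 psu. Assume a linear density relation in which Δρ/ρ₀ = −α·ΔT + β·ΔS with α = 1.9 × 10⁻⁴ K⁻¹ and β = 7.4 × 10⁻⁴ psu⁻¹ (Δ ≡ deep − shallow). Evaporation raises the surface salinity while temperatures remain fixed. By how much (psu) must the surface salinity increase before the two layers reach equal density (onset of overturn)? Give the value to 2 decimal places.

Neutral buoyancy requires −α(T_deep − T_surf) + β(S_deep − S_surf′) = 0.
S_surf′ = S_deep − (α/β)·ΔT = 35.19 − (1.9 × 10⁻⁴/7.4 × 10⁻⁴)·(-7.2) = 37.0386 psu.
Increase required: 37.0386 − 35.72 = 1.3186 psu.

1.32 psu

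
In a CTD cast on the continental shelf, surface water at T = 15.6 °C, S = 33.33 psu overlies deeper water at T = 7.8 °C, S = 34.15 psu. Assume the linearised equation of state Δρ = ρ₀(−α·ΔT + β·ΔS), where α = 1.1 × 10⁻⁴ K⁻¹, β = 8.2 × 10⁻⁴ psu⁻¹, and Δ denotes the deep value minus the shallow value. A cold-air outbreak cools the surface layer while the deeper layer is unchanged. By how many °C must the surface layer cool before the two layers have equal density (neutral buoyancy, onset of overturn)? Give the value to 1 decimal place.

Neutral buoyancy requires Δρ = 0, i.e. −α(T_deep − T_surf′) + β(S_deep − S_surf) = 0.
T_surf′ = T_deep − (β/α)·ΔS = 7.8 − (8.2 × 10⁻⁴/1.1 × 10⁻⁴)·(+0.82) = 1.687 °C.
Cooling required: 15.6 − (1.687) = 13.913 °C.

13.9 °C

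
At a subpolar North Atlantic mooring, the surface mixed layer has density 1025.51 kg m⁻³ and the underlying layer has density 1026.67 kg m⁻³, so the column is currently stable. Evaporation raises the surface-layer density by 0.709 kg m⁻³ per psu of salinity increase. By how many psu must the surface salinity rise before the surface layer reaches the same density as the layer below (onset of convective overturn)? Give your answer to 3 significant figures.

1.64 psu

Density deficit of the surface layer: 1026.67 − 1025.51 = 1.16 kg m⁻³.
Required change = 1.16 / 0.709 = 1.64 psu.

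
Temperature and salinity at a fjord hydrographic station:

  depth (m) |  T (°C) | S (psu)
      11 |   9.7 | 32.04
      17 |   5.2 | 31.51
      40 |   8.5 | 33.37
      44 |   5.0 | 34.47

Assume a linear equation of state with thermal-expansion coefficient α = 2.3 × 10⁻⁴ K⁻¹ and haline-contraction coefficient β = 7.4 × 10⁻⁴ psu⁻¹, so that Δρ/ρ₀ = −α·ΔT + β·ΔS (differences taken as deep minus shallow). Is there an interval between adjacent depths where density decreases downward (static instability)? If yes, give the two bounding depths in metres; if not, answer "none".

Evaluate Δρ/ρ₀ = −αΔT + βΔS across each adjacent pair:
  11–17 m: −αΔT+βΔS = −(2.3 × 10⁻⁴)(-4.5)+(7.4 × 10⁻⁴)(-0.53) = 6.4 × 10⁻⁴ → stable
  17–40 m: −αΔT+βΔS = −(2.3 × 10⁻⁴)(+3.3)+(7.4 × 10⁻⁴)(+1.86) = 6.2 × 10⁻⁴ → stable
  40–44 m: −αΔT+βΔS = −(2.3 × 10⁻⁴)(-3.5)+(7.4 × 10⁻⁴)(+1.10) = 1.6 × 10⁻³ → stable
Every interval has Δρ > 0: the column is stably stratified throughout.

none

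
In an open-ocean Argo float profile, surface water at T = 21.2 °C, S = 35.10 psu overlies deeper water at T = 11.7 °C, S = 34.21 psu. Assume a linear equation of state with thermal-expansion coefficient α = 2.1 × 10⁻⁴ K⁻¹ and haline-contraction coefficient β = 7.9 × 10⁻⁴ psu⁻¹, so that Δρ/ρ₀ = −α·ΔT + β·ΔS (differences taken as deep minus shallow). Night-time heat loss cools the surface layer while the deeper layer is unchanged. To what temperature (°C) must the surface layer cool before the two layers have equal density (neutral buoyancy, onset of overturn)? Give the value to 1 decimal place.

15.0 °C

Neutral buoyancy requires Δρ = 0, i.e. −α(T_deep − T_surf′) + β(S_deep − S_surf) = 0.
T_surf′ = T_deep − (β/α)·ΔS = 11.7 − (7.9 × 10⁻⁴/2.1 × 10⁻⁴)·(-0.89) = 15.048 °C.
Cooling required: 21.2 − (15.048) = 6.152 °C.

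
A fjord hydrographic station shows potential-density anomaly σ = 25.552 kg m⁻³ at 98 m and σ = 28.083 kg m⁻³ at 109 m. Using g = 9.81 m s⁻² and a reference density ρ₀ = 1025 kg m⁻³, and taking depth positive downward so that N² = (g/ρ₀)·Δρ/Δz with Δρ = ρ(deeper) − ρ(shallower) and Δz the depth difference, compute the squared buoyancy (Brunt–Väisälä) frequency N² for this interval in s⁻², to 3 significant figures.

Δρ = 1028.083 − 1025.552 = 2.531 kg m⁻³ over Δz = 109 − 98 = 11 m.
N² = (9.81/1025) × (2.531/11) = 2.2021 × 10⁻³ s⁻² ≈ 2.20 × 10⁻³ s⁻².
A positive N² confirms static stability across the interval.

2.20 × 10⁻³ s⁻²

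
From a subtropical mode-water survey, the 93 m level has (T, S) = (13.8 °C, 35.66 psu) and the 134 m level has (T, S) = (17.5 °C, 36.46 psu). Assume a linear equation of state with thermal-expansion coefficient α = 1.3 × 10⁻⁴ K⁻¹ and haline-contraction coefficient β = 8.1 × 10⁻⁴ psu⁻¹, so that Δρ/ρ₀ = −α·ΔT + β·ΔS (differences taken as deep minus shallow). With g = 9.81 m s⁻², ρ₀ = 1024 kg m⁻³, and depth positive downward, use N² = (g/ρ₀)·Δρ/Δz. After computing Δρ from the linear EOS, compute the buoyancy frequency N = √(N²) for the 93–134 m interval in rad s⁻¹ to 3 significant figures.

ΔT = +3.7 K, ΔS = +0.80 psu (deep − shallow).
Δρ/ρ₀ = −αΔT + βΔS = -4.81 × 10⁻⁴ + 6.48 × 10⁻⁴ = 1.67 × 10⁻⁴, so Δρ ≈ 0.1710 kg m⁻³.
N² = (g/ρ₀)·Δρ/Δz = g·(Δρ/ρ₀)/Δz = 9.81 × 1.67 × 10⁻⁴ / 41 = 3.9958 × 10⁻⁵ s⁻².
N = √(3.9958 × 10⁻⁵) = 6.3212 × 10⁻³ rad s⁻¹ ≈ 6.32 × 10⁻³ rad s⁻¹.

6.32 × 10⁻³ rad s⁻¹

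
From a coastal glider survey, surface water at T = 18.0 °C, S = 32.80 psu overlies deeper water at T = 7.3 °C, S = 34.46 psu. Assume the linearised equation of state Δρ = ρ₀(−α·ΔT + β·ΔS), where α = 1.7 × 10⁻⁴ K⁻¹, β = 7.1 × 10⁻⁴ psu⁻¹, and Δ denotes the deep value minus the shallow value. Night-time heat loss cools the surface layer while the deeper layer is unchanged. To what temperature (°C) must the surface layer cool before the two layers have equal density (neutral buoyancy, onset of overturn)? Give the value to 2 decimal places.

Neutral buoyancy requires Δρ = 0, i.e. −α(T_deep − T_surf′) + β(S_deep − S_surf) = 0.
T_surf′ = T_deep − (β/α)·ΔS = 7.3 − (7.1 × 10⁻⁴/1.7 × 10⁻⁴)·(+1.66) = 0.3671 °C.
Cooling required: 18.0 − (0.3671) = 17.6329 °C.

0.37 °C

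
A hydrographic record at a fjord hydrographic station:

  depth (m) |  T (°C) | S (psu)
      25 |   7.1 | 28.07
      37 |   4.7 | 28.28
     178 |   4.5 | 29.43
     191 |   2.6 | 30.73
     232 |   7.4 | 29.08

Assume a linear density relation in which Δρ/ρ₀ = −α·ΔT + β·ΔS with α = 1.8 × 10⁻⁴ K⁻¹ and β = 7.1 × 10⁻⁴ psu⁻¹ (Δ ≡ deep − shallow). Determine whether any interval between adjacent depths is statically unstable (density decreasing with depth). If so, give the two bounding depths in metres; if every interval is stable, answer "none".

Evaluate Δρ/ρ₀ = −αΔT + βΔS across each adjacent pair:
  25–37 m: −αΔT+βΔS = −(1.8 × 10⁻⁴)(-2.4)+(7.1 × 10⁻⁴)(+0.21) = 5.8 × 10⁻⁴ → stable
  37–178 m: −αΔT+βΔS = −(1.8 × 10⁻⁴)(-0.2)+(7.1 × 10⁻⁴)(+1.15) = 8.5 × 10⁻⁴ → stable
  178–191 m: −αΔT+βΔS = −(1.8 × 10⁻⁴)(-1.9)+(7.1 × 10⁻⁴)(+1.30) = 1.3 × 10⁻³ → stable
  191–232 m: −αΔT+βΔS = −(1.8 × 10⁻⁴)(+4.8)+(7.1 × 10⁻⁴)(-1.65) = -2.0 × 10⁻³ → UNSTABLE
The 191–232 m interval has Δρ < 0: lighter water underlies denser water.

191–232 m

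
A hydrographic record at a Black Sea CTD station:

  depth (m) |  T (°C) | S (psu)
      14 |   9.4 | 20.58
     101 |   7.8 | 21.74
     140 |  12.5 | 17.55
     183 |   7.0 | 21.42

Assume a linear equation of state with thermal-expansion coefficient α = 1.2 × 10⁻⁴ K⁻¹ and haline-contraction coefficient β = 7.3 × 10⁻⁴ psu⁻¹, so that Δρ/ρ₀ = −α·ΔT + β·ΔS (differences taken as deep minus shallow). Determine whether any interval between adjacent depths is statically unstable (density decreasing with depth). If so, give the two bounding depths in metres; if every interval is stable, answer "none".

Evaluate Δρ/ρ₀ = −αΔT + βΔS across each adjacent pair:
  14–101 m: −αΔT+βΔS = −(1.2 × 10⁻⁴)(-1.6)+(7.3 × 10⁻⁴)(+1.16) = 1.0 × 10⁻³ → stable
  101–140 m: −αΔT+βΔS = −(1.2 × 10⁻⁴)(+4.7)+(7.3 × 10⁻⁴)(-4.19) = -3.6 × 10⁻³ → UNSTABLE
  140–183 m: −αΔT+βΔS = −(1.2 × 10⁻⁴)(-5.5)+(7.3 × 10⁻⁴)(+3.87) = 3.5 × 10⁻³ → stable
The 101–140 m interval has Δρ < 0: lighter water underlies denser water.

101–140 m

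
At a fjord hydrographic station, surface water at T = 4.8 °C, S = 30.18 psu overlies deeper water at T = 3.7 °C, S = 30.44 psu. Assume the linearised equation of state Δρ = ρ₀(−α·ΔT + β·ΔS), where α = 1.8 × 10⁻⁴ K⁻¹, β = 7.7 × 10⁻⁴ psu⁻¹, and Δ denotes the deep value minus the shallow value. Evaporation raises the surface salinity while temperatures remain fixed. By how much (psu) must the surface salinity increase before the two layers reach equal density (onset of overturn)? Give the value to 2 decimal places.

Neutral buoyancy requires −α(T_deep − T_surf) + β(S_deep − S_surf′) = 0.
S_surf′ = S_deep − (α/β)·ΔT = 30.44 − (1.8 × 10⁻⁴/7.7 × 10⁻⁴)·(-1.1) = 30.6971 psu.
Increase required: 30.6971 − 30.18 = 0.5171 psu.

0.52 psu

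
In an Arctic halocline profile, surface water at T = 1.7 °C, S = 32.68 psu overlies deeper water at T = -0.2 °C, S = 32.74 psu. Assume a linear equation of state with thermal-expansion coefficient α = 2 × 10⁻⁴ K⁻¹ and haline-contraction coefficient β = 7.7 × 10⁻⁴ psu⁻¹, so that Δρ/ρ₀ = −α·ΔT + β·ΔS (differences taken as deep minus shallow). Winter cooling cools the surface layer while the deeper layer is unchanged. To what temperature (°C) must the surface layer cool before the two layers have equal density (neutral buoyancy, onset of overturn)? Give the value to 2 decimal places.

-0.43 °C

Neutral buoyancy requires Δρ = 0, i.e. −α(T_deep − T_surf′) + β(S_deep − S_surf) = 0.
T_surf′ = T_deep − (β/α)·ΔS = -0.2 − (7.7 × 10⁻⁴/2 × 10⁻⁴)·(+0.06) = -0.4310 °C.
Cooling required: 1.7 − (-0.4310) = 2.1310 °C.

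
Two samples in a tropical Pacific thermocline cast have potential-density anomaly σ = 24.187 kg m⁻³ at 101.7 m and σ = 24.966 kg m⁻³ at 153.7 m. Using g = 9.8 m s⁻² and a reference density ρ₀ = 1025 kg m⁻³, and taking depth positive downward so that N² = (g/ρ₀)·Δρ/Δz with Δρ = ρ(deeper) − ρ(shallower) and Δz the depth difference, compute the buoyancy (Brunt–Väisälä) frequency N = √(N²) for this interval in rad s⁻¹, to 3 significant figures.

0.0120 rad s⁻¹

Δρ = 1024.966 − 1024.187 = 0.779 kg m⁻³ over Δz = 153.7 − 101.7 = 52 m.
N² = (9.8/1025) × (0.779/52) = 1.4323 × 10⁻⁴ s⁻².
N = √(1.4323 × 10⁻⁴) = 0.011968 rad s⁻¹ ≈ 0.0120 rad s⁻¹.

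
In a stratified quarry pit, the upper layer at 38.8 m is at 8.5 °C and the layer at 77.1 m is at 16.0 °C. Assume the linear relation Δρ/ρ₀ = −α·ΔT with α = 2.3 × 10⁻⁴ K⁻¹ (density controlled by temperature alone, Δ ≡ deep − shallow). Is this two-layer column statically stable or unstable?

unstable

ΔT = 16.0 − 8.5 = +7.5 K, so Δρ/ρ₀ = −αΔT = -1.725 × 10⁻³.
Δρ/ρ₀ < 0, so Δρ < 0: deeper water is lighter → statically unstable; the column would overturn.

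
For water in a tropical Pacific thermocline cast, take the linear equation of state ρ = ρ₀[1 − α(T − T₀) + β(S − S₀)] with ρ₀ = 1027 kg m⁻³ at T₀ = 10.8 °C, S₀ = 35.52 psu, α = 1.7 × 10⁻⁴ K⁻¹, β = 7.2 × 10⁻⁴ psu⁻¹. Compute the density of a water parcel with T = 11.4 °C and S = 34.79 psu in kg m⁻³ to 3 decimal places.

T − T₀ = +0.6 K, S − S₀ = -0.73 psu.
Bracket = 1 − α·(+0.6) + β·(-0.73) = 1 + (-6.276 × 10⁻⁴) = 0.9993724.
ρ = 1027 × 0.9993724 = 1026.355 kg m⁻³.

1026.355 kg m⁻³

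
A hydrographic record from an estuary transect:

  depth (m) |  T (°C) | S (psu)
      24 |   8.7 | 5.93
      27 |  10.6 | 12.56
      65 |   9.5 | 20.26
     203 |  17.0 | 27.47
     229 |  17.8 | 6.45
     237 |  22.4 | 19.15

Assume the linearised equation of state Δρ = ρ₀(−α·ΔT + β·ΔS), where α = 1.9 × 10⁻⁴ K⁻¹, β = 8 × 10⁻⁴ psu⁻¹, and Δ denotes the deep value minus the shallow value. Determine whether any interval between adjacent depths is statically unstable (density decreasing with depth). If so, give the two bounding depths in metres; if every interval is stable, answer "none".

Evaluate Δρ/ρ₀ = −αΔT + βΔS across each adjacent pair:
  24–27 m: −αΔT+βΔS = −(1.9 × 10⁻⁴)(+1.9)+(8 × 10⁻⁴)(+6.63) = 4.9 × 10⁻³ → stable
  27–65 m: −αΔT+βΔS = −(1.9 × 10⁻⁴)(-1.1)+(8 × 10⁻⁴)(+7.70) = 6.4 × 10⁻³ → stable
  65–203 m: −αΔT+βΔS = −(1.9 × 10⁻⁴)(+7.5)+(8 × 10⁻⁴)(+7.21) = 4.3 × 10⁻³ → stable
  203–229 m: −αΔT+βΔS = −(1.9 × 10⁻⁴)(+0.8)+(8 × 10⁻⁴)(-21.02) = -0.017 → UNSTABLE
  229–237 m: −αΔT+βΔS = −(1.9 × 10⁻⁴)(+4.6)+(8 × 10⁻⁴)(+12.70) = 9.3 × 10⁻³ → stable
The 203–229 m interval has Δρ < 0: lighter water underlies denser water.

203–229 m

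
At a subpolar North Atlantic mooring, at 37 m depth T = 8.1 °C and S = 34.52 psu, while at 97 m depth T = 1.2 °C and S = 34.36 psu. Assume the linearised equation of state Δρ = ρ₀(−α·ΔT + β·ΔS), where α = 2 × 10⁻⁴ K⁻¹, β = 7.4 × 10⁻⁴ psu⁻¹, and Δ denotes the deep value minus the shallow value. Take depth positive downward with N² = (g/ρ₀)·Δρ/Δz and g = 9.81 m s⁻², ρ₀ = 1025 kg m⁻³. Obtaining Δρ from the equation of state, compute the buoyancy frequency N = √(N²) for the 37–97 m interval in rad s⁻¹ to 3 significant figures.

ΔT = -6.9 K, ΔS = -0.16 psu (deep − shallow).
Δρ/ρ₀ = −αΔT + βΔS = 1.38 × 10⁻³ − 1.184 × 10⁻⁴ = 1.2616 × 10⁻³, so Δρ ≈ 1.293 kg m⁻³.
N² = (g/ρ₀)·Δρ/Δz = g·(Δρ/ρ₀)/Δz = 9.81 × 1.2616 × 10⁻³ / 60 = 2.0627 × 10⁻⁴ s⁻².
N = √(2.0627 × 10⁻⁴) = 0.014362 rad s⁻¹ ≈ 0.0144 rad s⁻¹.

0.0144 rad s⁻¹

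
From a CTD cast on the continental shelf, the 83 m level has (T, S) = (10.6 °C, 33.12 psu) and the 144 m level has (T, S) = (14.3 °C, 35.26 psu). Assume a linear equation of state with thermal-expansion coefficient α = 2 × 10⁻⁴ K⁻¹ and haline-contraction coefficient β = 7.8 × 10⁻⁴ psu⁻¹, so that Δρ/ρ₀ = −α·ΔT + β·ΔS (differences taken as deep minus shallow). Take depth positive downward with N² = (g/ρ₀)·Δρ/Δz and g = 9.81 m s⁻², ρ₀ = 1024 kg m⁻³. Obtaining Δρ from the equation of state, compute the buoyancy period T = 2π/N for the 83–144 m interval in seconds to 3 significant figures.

514 s

ΔT = +3.7 K, ΔS = +2.14 psu (deep − shallow).
Δρ/ρ₀ = −αΔT + βΔS = -7.40 × 10⁻⁴ + 1.6692 × 10⁻³ = 9.292 × 10⁻⁴, so Δρ ≈ 0.9515 kg m⁻³.
N² = (g/ρ₀)·Δρ/Δz = g·(Δρ/ρ₀)/Δz = 9.81 × 9.292 × 10⁻⁴ / 61 = 1.4943 × 10⁻⁴ s⁻².
N = √(1.4943 × 10⁻⁴) = 0.012224 rad s⁻¹ → T = 2π/N = 514.00 s ≈ 514 s.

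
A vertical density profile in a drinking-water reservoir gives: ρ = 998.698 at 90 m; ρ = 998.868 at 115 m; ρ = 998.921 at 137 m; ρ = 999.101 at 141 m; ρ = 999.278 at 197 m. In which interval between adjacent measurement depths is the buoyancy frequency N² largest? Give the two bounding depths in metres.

137–141 m

Compute the density gradient over each adjacent pair:
  90–115 m: Δρ/Δz = 0.170/25 = 6.8 × 10⁻³ kg m⁻⁴
  115–137 m: Δρ/Δz = 0.053/22 = 2.4 × 10⁻³ kg m⁻⁴
  137–141 m: Δρ/Δz = 0.180/4 = 0.045 kg m⁻⁴
  141–197 m: Δρ/Δz = 0.177/56 = 3.2 × 10⁻³ kg m⁻⁴
The largest gradient is in the 137–141 m interval — the pycnocline.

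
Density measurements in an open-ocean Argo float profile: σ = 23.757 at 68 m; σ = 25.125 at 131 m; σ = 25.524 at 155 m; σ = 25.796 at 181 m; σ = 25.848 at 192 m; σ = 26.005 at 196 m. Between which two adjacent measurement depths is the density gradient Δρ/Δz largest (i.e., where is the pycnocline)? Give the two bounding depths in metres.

192–196 m

Compute the density gradient over each adjacent pair:
  68–131 m: Δρ/Δz = 1.368/63 = 0.022 kg m⁻⁴
  131–155 m: Δρ/Δz = 0.399/24 = 0.017 kg m⁻⁴
  155–181 m: Δρ/Δz = 0.272/26 = 0.010 kg m⁻⁴
  181–192 m: Δρ/Δz = 0.052/11 = 4.7 × 10⁻³ kg m⁻⁴
  192–196 m: Δρ/Δz = 0.157/4 = 0.039 kg m⁻⁴
The largest gradient is in the 192–196 m interval — the pycnocline.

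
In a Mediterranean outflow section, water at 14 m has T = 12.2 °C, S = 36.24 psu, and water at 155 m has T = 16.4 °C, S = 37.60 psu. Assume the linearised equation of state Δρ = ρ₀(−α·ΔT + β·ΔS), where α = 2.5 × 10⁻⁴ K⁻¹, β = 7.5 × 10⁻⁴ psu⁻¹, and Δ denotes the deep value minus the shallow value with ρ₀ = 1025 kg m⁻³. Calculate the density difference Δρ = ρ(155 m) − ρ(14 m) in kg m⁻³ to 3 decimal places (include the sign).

-0.031 kg m⁻³

ΔT = +4.2 K, ΔS = +1.36 psu (deep − shallow).
Δρ/ρ₀ = −(2.5 × 10⁻⁴)(+4.2) + (7.5 × 10⁻⁴)(+1.36) = -3.00 × 10⁻⁵.
Δρ = 1025 × (-3.00 × 10⁻⁵) = -0.031 kg m⁻³.
Negative Δρ: lighter below, statically unstable.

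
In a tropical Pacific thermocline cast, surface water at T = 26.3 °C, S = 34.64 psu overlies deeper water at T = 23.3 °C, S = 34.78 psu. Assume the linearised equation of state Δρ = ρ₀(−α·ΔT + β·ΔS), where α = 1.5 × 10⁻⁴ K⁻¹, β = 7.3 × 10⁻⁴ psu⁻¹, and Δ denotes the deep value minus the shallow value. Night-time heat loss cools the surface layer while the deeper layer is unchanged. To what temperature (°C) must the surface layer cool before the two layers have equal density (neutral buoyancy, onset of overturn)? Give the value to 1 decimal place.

Neutral buoyancy requires Δρ = 0, i.e. −α(T_deep − T_surf′) + β(S_deep − S_surf) = 0.
T_surf′ = T_deep − (β/α)·ΔS = 23.3 − (7.3 × 10⁻⁴/1.5 × 10⁻⁴)·(+0.14) = 22.619 °C.
Cooling required: 26.3 − (22.619) = 3.681 °C.

22.6 °C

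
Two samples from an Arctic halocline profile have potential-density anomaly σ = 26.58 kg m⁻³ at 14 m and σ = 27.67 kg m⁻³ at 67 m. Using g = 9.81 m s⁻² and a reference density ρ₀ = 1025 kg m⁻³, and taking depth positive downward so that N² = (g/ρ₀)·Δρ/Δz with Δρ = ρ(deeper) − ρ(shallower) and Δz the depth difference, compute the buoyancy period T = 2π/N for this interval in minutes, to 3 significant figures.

Δρ = 1027.67 − 1026.58 = 1.09 kg m⁻³ over Δz = 67 − 14 = 53 m.
N² = (9.81/1025) × (1.09/53) = 1.9683 × 10⁻⁴ s⁻².
N = √(1.9683 × 10⁻⁴) = 0.014030 rad s⁻¹, so T = 2π/N = 447.84 s = 7.4640 min ≈ 7.46 min.

7.46 min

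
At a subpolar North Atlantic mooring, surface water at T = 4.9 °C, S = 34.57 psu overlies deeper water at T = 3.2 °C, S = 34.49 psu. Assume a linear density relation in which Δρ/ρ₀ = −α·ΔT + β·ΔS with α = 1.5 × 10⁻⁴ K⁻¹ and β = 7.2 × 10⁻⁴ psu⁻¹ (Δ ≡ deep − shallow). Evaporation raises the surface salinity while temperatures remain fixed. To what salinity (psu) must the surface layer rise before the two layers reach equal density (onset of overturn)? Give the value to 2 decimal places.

34.84 psu

Neutral buoyancy requires −α(T_deep − T_surf) + β(S_deep − S_surf′) = 0.
S_surf′ = S_deep − (α/β)·ΔT = 34.49 − (1.5 × 10⁻⁴/7.2 × 10⁻⁴)·(-1.7) = 34.8442 psu.
Increase required: 34.8442 − 34.57 = 0.2742 psu.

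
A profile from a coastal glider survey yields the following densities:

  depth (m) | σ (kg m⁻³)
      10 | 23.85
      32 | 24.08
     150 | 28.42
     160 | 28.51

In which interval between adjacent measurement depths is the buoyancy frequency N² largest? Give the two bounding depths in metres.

Compute the density gradient over each adjacent pair:
  10–32 m: Δρ/Δz = 0.23/22 = 0.010 kg m⁻⁴
  32–150 m: Δρ/Δz = 4.34/118 = 0.037 kg m⁻⁴
  150–160 m: Δρ/Δz = 0.09/10 = 9.0 × 10⁻³ kg m⁻⁴
The largest gradient is in the 32–150 m interval — the pycnocline.

32–150 m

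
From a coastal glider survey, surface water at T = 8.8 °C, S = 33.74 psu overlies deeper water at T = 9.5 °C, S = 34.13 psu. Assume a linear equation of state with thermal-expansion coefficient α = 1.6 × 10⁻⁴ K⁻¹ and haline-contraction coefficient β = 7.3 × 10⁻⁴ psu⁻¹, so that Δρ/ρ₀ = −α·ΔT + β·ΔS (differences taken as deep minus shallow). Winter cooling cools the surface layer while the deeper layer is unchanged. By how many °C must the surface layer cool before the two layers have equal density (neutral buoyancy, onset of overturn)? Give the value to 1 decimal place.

Neutral buoyancy requires Δρ = 0, i.e. −α(T_deep − T_surf′) + β(S_deep − S_surf) = 0.
T_surf′ = T_deep − (β/α)·ΔS = 9.5 − (7.3 × 10⁻⁴/1.6 × 10⁻⁴)·(+0.39) = 7.721 °C.
Cooling required: 8.8 − (7.721) = 1.079 °C.

1.1 °C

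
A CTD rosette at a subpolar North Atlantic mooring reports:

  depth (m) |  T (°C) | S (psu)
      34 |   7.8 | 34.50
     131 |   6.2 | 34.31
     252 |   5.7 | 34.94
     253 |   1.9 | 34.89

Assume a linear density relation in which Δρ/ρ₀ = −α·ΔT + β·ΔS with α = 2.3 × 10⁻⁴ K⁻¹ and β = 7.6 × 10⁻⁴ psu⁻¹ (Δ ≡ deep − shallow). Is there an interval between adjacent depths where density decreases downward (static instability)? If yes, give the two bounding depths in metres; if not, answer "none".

Evaluate Δρ/ρ₀ = −αΔT + βΔS across each adjacent pair:
  34–131 m: −αΔT+βΔS = −(2.3 × 10⁻⁴)(-1.6)+(7.6 × 10⁻⁴)(-0.19) = 2.2 × 10⁻⁴ → stable
  131–252 m: −αΔT+βΔS = −(2.3 × 10⁻⁴)(-0.5)+(7.6 × 10⁻⁴)(+0.63) = 5.9 × 10⁻⁴ → stable
  252–253 m: −αΔT+βΔS = −(2.3 × 10⁻⁴)(-3.8)+(7.6 × 10⁻⁴)(-0.05) = 8.4 × 10⁻⁴ → stable
Every interval has Δρ > 0: the column is stably stratified throughout.

none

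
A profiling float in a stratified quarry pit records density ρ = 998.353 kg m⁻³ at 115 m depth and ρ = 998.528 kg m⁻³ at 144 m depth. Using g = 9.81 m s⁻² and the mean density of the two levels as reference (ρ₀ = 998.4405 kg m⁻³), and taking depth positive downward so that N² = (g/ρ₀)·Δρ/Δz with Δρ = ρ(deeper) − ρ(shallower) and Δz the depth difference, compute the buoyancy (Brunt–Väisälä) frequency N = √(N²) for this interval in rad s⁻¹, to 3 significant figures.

Δρ = 998.528 − 998.353 = 0.175 kg m⁻³ over Δz = 144 − 115 = 29 m.
N² = (9.81/998.4405) × (0.175/29) = 5.9291 × 10⁻⁵ s⁻².
N = √(5.9291 × 10⁻⁵) = 7.7001 × 10⁻³ rad s⁻¹ ≈ 7.70 × 10⁻³ rad s⁻¹.

7.70 × 10⁻³ rad s⁻¹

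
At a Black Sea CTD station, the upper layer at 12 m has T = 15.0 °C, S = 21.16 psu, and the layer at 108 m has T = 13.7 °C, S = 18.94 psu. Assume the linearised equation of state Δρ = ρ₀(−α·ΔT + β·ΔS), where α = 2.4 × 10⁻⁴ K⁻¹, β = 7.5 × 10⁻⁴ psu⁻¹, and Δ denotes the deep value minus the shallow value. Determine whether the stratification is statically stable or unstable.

ΔT = 13.7 − 15.0 = -1.3 K and ΔS = 18.94 − 21.16 = -2.22 psu (deep − shallow).
−αΔT = 3.12 × 10⁻⁴; βΔS = -1.665 × 10⁻³; sum Δρ/ρ₀ = -1.353 × 10⁻³.
Δρ/ρ₀ < 0, so Δρ < 0: deeper water is lighter → statically unstable; the column would overturn.

unstable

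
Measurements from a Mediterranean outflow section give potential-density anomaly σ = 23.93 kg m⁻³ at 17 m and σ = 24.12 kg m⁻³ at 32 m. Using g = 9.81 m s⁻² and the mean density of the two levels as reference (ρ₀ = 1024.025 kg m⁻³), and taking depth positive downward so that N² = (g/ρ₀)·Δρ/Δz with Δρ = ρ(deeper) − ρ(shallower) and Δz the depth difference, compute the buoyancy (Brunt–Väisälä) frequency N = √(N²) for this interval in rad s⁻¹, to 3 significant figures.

0.0110 rad s⁻¹

Δρ = 1024.12 − 1023.93 = 0.19 kg m⁻³ over Δz = 32 − 17 = 15 m.
N² = (9.81/1024.025) × (0.19/15) = 1.2134 × 10⁻⁴ s⁻².
N = √(1.2134 × 10⁻⁴) = 0.011015 rad s⁻¹ ≈ 0.0110 rad s⁻¹.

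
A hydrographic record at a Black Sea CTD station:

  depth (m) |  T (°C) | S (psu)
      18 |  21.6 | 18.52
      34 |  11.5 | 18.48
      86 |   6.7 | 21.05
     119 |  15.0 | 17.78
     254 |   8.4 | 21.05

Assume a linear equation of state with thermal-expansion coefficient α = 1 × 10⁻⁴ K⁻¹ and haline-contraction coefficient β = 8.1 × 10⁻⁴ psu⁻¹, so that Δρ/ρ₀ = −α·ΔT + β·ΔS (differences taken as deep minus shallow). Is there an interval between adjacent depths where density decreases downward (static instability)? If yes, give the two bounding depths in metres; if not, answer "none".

86–119 m

Evaluate Δρ/ρ₀ = −αΔT + βΔS across each adjacent pair:
  18–34 m: −αΔT+βΔS = −(1 × 10⁻⁴)(-10.1)+(8.1 × 10⁻⁴)(-0.04) = 9.8 × 10⁻⁴ → stable
  34–86 m: −αΔT+βΔS = −(1 × 10⁻⁴)(-4.8)+(8.1 × 10⁻⁴)(+2.57) = 2.6 × 10⁻³ → stable
  86–119 m: −αΔT+βΔS = −(1 × 10⁻⁴)(+8.3)+(8.1 × 10⁻⁴)(-3.27) = -3.5 × 10⁻³ → UNSTABLE
  119–254 m: −αΔT+βΔS = −(1 × 10⁻⁴)(-6.6)+(8.1 × 10⁻⁴)(+3.27) = 3.3 × 10⁻³ → stable
The 86–119 m interval has Δρ < 0: lighter water underlies denser water.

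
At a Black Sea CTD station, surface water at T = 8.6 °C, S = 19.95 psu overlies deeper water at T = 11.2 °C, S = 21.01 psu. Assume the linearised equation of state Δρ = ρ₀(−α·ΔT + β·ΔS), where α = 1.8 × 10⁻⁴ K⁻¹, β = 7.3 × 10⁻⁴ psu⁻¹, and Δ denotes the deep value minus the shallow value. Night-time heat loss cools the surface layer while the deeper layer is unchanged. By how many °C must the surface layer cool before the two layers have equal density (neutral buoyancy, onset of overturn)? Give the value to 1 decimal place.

Neutral buoyancy requires Δρ = 0, i.e. −α(T_deep − T_surf′) + β(S_deep − S_surf) = 0.
T_surf′ = T_deep − (β/α)·ΔS = 11.2 − (7.3 × 10⁻⁴/1.8 × 10⁻⁴)·(+1.06) = 6.901 °C.
Cooling required: 8.6 − (6.901) = 1.699 °C.

1.7 °C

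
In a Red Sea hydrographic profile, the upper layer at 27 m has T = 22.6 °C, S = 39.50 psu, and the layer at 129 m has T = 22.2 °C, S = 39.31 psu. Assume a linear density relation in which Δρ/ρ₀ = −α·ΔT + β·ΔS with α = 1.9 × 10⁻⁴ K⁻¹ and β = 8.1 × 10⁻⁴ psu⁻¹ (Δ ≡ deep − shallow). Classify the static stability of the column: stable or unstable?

ΔT = 22.2 − 22.6 = -0.4 K and ΔS = 39.31 − 39.50 = -0.19 psu (deep − shallow).
−αΔT = 7.60 × 10⁻⁵; βΔS = -1.539 × 10⁻⁴; sum Δρ/ρ₀ = -7.79 × 10⁻⁵.
Δρ/ρ₀ < 0, so Δρ < 0: deeper water is lighter → statically unstable; the column would overturn.

unstable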